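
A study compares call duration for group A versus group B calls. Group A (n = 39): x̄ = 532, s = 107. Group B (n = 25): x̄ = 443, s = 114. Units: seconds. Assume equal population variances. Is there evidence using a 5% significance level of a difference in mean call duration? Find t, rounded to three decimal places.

Let group 1 = group A, group 2 = group B. H0: μ_1 = μ_2; H1: μ_1 ≠ μ_2 (two-sample pooled-variance t-test, two-sided).
s_p² = [(39−1)·107² + (25−1)·114²]/(39+25−2) = 12047.8
t = (532 − 443)/√[12047.8·(1/39 + 1/25)] = 3.165
df = n₁ + n₂ − 2 = 62
Two-sided p-value ≈ 0.0024
Since p ≈ 0.0024 < α = 0.05, reject H0; the evidence is statistically significant.

3.165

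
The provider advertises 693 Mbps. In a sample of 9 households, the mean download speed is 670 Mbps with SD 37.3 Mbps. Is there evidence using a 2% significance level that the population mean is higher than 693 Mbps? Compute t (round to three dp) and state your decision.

t = -1.850; fail to reject H0

H0: μ = 693; H1: μ > 693 (one-sample t-test, right-tailed).
t = (x̄ − μ₀)/(s/√n) = (670 − 693)/(37.3/√9) = -1.850
df = n − 1 = 8
p-value = P(T ≥ -1.850) ≈ 0.9493
Since p ≈ 0.9493 > α = 0.02, fail to reject H0; the evidence is not statistically significant.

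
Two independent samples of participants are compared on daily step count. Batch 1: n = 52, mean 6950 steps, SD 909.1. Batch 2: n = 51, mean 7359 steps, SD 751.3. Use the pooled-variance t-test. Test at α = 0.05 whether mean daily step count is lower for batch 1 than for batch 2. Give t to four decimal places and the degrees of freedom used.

Let group 1 = batch 1, group 2 = batch 2. H0: μ_1 = μ_2; H1: μ_1 < μ_2 (two-sample pooled-variance t-test, left-tailed).
s_p² = [(52−1)·909.1² + (51−1)·751.3²]/(52+51−2) = 696754
t = (6950 − 7359)/√[696754·(1/52 + 1/51)] = -2.4863
df = n₁ + n₂ − 2 = 101
p-value = P(T ≤ -2.4863) ≈ 0.0073
Since p ≈ 0.0073 < α = 0.05, reject H0; the data support H1.

t = -2.4863, df = 101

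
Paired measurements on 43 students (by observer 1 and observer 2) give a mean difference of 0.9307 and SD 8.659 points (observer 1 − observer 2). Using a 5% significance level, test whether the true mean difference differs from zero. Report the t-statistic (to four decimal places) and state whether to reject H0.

t = 0.7048; fail to reject H0

H0: μ_d = 0; H1: μ_d ≠ 0 (paired t-test on the differences, two-sided).
t = d̄/(s_d/√n) = 0.9307/(8.659/√43) = 0.7048
df = n − 1 = 42
Two-sided p-value ≈ 0.485
Since p ≈ 0.485 > α = 0.05, fail to reject H0; the evidence is not statistically significant.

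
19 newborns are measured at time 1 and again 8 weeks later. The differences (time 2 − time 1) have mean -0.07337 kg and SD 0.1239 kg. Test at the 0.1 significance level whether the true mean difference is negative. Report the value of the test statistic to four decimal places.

H0: μ_d = 0; H1: μ_d < 0 (paired t-test on the differences, left-tailed).
t = d̄/(s_d/√n) = -0.07337/(0.1239/√19) = -2.5812
df = n − 1 = 18
p-value = P(T ≤ -2.5812) ≈ 0.0094
Since p ≈ 0.0094 < α = 0.1, reject H0; the data support H1.

-2.5812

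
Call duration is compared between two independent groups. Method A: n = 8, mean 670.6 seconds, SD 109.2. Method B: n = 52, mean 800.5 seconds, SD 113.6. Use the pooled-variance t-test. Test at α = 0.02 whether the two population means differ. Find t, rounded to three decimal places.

-3.025

Let group 1 = method A, group 2 = method B. H0: μ_1 = μ_2; H1: μ_1 ≠ μ_2 (two-sample pooled-variance t-test, two-sided).
s_p² = [(8−1)·109.2² + (52−1)·113.6²]/(8+52−2) = 12786.6
t = (670.6 − 800.5)/√[12786.6·(1/8 + 1/52)] = -3.025
df = n₁ + n₂ − 2 = 58
Two-sided p-value ≈ 0.004
Since p ≈ 0.004 < α = 0.02, reject H0; the evidence is statistically significant.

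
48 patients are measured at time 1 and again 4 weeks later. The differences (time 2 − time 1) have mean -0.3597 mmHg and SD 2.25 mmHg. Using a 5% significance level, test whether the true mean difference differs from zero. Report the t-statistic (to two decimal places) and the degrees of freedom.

H0: μ_d = 0; H1: μ_d ≠ 0 (paired t-test on the differences, two-sided).
t = d̄/(s_d/√n) = -0.3597/(2.25/√48) = -1.11
df = n − 1 = 47
Two-sided p-value ≈ 0.274
Since p ≈ 0.274 > α = 0.05, fail to reject H0; the data do not provide sufficient evidence against H0.

t = -1.11, df = 47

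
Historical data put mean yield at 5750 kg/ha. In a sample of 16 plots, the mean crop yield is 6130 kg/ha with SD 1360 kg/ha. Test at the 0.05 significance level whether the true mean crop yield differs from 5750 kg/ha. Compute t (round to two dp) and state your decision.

t = 1.12; fail to reject H0

H0: μ = 5750; H1: μ ≠ 5750 (one-sample t-test, two-sided).
t = (x̄ − μ₀)/(s/√n) = (6130 − 5750)/(1360/√16) = 1.12
df = n − 1 = 15
Two-sided p-value ≈ 0.281
Since p ≈ 0.281 > α = 0.05, fail to reject H0; the evidence is not statistically significant.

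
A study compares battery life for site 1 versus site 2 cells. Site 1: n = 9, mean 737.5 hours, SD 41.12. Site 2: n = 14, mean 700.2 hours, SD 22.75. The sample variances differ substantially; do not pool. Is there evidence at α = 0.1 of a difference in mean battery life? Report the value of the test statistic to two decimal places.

2.49

Let group 1 = site 1, group 2 = site 2. H0: μ_1 = μ_2; H1: μ_1 ≠ μ_2 (Welch's two-sample t-test, two-sided).
t = (x̄_1 − x̄_2)/√(s_1²/n_1 + s_2²/n_2) = (737.5 − 700.2)/√(41.12²/9 + 22.75²/14) = 2.49
Welch–Satterthwaite df ≈ 11.19
Two-sided p-value ≈ 0.0298
Since p ≈ 0.0298 < α = 0.1, reject H0; the data support H1.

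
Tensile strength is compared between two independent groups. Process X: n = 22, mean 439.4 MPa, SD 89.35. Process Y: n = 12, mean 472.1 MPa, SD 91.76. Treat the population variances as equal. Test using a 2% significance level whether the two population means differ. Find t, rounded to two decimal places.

-1.01

Let group 1 = process X, group 2 = process Y. H0: μ_1 = μ_2; H1: μ_1 ≠ μ_2 (two-sample pooled-variance t-test, two-sided).
s_p² = [(22−1)·89.35² + (12−1)·91.76²]/(22+12−2) = 8133.46
t = (439.4 − 472.1)/√[8133.46·(1/22 + 1/12)] = -1.01
df = n₁ + n₂ − 2 = 32
Two-sided p-value ≈ 0.3199
Since p ≈ 0.3199 > α = 0.02, fail to reject H0; the evidence is not statistically significant.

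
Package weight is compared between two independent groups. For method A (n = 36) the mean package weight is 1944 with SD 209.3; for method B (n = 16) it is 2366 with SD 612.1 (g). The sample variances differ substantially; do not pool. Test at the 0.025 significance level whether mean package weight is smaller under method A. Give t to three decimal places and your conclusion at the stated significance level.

Let group 1 = method A, group 2 = method B. H0: μ_1 = μ_2; H1: μ_1 < μ_2 (Welch's two-sample t-test, left-tailed).
t = (x̄_1 − x̄_2)/√(s_1²/n_1 + s_2²/n_2) = (1944 − 2366)/√(209.3²/36 + 612.1²/16) = -2.689
Welch–Satterthwaite df ≈ 16.58
p-value = P(T ≤ -2.689) ≈ 0.0079
Since p ≈ 0.0079 < α = 0.025, reject H0; the evidence is statistically significant.

t = -2.689; reject H0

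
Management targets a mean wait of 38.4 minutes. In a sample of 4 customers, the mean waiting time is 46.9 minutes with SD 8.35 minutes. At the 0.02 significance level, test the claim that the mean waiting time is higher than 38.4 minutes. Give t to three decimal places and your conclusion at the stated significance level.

H0: μ = 38.4; H1: μ > 38.4 (one-sample t-test, right-tailed).
t = (x̄ − μ₀)/(s/√n) = (46.9 − 38.4)/(8.35/√4) = 2.036
df = n − 1 = 3
p-value = P(T ≥ 2.036) ≈ 0.067
Since p ≈ 0.067 > α = 0.02, fail to reject H0; the evidence is not statistically significant.

t = 2.036; fail to reject H0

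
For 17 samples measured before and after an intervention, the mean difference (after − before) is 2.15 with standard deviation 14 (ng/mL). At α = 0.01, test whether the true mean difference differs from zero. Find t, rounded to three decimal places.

0.633

H0: μ_d = 0; H1: μ_d ≠ 0 (paired t-test on the differences, two-sided).
t = d̄/(s_d/√n) = 2.15/(14/√17) = 0.633
df = n − 1 = 16
Two-sided p-value ≈ 0.536
Since p ≈ 0.536 > α = 0.01, fail to reject H0; the data do not provide sufficient evidence against H0.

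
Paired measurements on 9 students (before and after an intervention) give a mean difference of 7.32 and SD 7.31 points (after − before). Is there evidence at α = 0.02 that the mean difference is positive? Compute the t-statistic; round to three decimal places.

3.004

H0: μ_d = 0; H1: μ_d > 0 (paired t-test on the differences, right-tailed).
t = d̄/(s_d/√n) = 7.32/(7.31/√9) = 3.004
df = n − 1 = 8
p-value = P(T ≥ 3.004) ≈ 0.0085
Since p ≈ 0.0085 < α = 0.02, reject H0; the evidence is statistically significant.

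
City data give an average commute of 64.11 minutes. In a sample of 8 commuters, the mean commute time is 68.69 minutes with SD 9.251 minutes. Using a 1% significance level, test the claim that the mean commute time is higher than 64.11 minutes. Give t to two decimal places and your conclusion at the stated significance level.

t = 1.40; fail to reject H0

H0: μ = 64.11; H1: μ > 64.11 (one-sample t-test, right-tailed).
t = (x̄ − μ₀)/(s/√n) = (68.69 − 64.11)/(9.251/√8) = 1.40
df = n − 1 = 7
p-value = P(T ≥ 1.40) ≈ 0.102
Since p ≈ 0.102 > α = 0.01, fail to reject H0; the data do not provide sufficient evidence against H0.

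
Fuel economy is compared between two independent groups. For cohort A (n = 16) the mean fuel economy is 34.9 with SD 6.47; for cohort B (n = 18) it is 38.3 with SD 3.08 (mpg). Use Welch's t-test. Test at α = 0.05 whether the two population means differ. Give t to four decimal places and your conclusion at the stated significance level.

Let group 1 = cohort A, group 2 = cohort B. H0: μ_1 = μ_2; H1: μ_1 ≠ μ_2 (Welch's two-sample t-test, two-sided).
t = (x̄_1 − x̄_2)/√(s_1²/n_1 + s_2²/n_2) = (34.9 − 38.3)/√(6.47²/16 + 3.08²/18) = -1.9177
Welch–Satterthwaite df ≈ 20.90
Two-sided p-value ≈ 0.0689
Since p ≈ 0.0689 > α = 0.05, fail to reject H0; the evidence is not statistically significant.

t = -1.9177; fail to reject H0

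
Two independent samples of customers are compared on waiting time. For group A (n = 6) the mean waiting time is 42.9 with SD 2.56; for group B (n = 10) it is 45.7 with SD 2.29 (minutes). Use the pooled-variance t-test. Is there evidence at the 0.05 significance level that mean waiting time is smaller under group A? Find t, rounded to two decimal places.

Let group 1 = group A, group 2 = group B. H0: μ_1 = μ_2; H1: μ_1 < μ_2 (two-sample pooled-variance t-test, left-tailed).
s_p² = [(6−1)·2.56² + (10−1)·2.29²]/(6+10−2) = 5.71178
t = (42.9 − 45.7)/√[5.71178·(1/6 + 1/10)] = -2.27
df = n₁ + n₂ − 2 = 14
p-value = P(T ≤ -2.27) ≈ 0.0198
Since p ≈ 0.0198 < α = 0.05, reject H0; the evidence is statistically significant.

-2.27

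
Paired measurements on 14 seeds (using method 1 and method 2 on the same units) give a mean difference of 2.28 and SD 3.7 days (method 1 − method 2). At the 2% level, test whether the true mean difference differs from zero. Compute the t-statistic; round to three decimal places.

H0: μ_d = 0; H1: μ_d ≠ 0 (paired t-test on the differences, two-sided).
t = d̄/(s_d/√n) = 2.28/(3.7/√14) = 2.306
df = n − 1 = 13
Two-sided p-value ≈ 0.0383
Since p ≈ 0.0383 > α = 0.02, fail to reject H0; the evidence is not statistically significant.

2.306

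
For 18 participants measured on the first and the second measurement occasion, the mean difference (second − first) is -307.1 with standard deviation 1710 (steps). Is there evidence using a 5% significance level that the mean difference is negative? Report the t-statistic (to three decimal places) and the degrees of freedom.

t = -0.762, df = 17

H0: μ_d = 0; H1: μ_d < 0 (paired t-test on the differences, left-tailed).
t = d̄/(s_d/√n) = -307.1/(1710/√18) = -0.762
df = n − 1 = 17
p-value = P(T ≤ -0.762) ≈ 0.228
Since p ≈ 0.228 > α = 0.05, fail to reject H0; the evidence is not statistically significant.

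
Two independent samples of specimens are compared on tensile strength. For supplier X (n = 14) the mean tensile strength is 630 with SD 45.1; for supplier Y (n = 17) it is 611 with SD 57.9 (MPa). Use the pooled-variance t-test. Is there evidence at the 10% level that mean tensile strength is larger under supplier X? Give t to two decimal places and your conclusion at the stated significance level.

t = 1.00; fail to reject H0

Let group 1 = supplier X, group 2 = supplier Y. H0: μ_1 = μ_2; H1: μ_1 > μ_2 (two-sample pooled-variance t-test, right-tailed).
s_p² = [(14−1)·45.1² + (17−1)·57.9²]/(14+17−2) = 2761.4
t = (630 − 611)/√[2761.4·(1/14 + 1/17)] = 1.00
df = n₁ + n₂ − 2 = 29
p-value = P(T ≥ 1.00) ≈ 0.1624
Since p ≈ 0.1624 > α = 0.1, fail to reject H0; the evidence is not statistically significant.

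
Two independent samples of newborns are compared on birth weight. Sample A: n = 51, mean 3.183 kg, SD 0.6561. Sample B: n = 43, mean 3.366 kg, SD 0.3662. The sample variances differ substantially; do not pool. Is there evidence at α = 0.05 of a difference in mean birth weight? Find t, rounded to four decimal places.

Let group 1 = sample A, group 2 = sample B. H0: μ_1 = μ_2; H1: μ_1 ≠ μ_2 (Welch's two-sample t-test, two-sided).
t = (x̄_1 − x̄_2)/√(s_1²/n_1 + s_2²/n_2) = (3.183 − 3.366)/√(0.6561²/51 + 0.3662²/43) = -1.7021
Welch–Satterthwaite df ≈ 80.66
Two-sided p-value ≈ 0.093
Since p ≈ 0.093 > α = 0.05, fail to reject H0; the evidence is not statistically significant.

-1.7021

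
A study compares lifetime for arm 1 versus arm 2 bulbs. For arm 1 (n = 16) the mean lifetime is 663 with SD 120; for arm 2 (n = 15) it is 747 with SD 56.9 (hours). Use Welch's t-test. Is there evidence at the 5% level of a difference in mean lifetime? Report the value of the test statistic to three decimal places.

-2.515

Let group 1 = arm 1, group 2 = arm 2. H0: μ_1 = μ_2; H1: μ_1 ≠ μ_2 (Welch's two-sample t-test, two-sided).
t = (x̄_1 − x̄_2)/√(s_1²/n_1 + s_2²/n_2) = (663 − 747)/√(120²/16 + 56.9²/15) = -2.515
Welch–Satterthwaite df ≈ 21.72
Two-sided p-value ≈ 0.020
Since p ≈ 0.020 < α = 0.05, reject H0; the data support H1.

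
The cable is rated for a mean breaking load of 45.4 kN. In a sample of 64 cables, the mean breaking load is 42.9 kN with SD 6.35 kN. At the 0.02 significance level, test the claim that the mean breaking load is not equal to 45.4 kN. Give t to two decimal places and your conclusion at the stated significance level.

H0: μ = 45.4; H1: μ ≠ 45.4 (one-sample t-test, two-sided).
t = (x̄ − μ₀)/(s/√n) = (42.9 − 45.4)/(6.35/√64) = -3.15
df = n − 1 = 63
Two-sided p-value ≈ 0.003
Since p ≈ 0.003 < α = 0.02, reject H0; the evidence is statistically significant.

t = -3.15; reject H0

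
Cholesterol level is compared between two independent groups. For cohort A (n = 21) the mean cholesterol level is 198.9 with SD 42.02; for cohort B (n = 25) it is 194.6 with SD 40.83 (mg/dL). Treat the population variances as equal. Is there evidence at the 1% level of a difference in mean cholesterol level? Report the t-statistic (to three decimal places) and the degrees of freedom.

t = 0.351, df = 44

Let group 1 = cohort A, group 2 = cohort B. H0: μ_1 = μ_2; H1: μ_1 ≠ μ_2 (two-sample pooled-variance t-test, two-sided).
s_p² = [(21−1)·42.02² + (25−1)·40.83²]/(21+25−2) = 1711.9
t = (198.9 − 194.6)/√[1711.9·(1/21 + 1/25)] = 0.351
df = n₁ + n₂ − 2 = 44
Two-sided p-value ≈ 0.727
Since p ≈ 0.727 > α = 0.01, fail to reject H0; the data do not provide sufficient evidence against H0.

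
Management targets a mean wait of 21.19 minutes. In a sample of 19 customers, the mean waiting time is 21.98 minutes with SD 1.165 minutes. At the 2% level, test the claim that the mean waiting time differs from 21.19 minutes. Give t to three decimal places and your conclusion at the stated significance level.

H0: μ = 21.19; H1: μ ≠ 21.19 (one-sample t-test, two-sided).
t = (x̄ − μ₀)/(s/√n) = (21.98 − 21.19)/(1.165/√19) = 2.956
df = n − 1 = 18
Two-sided p-value ≈ 0.0085
Since p ≈ 0.0085 < α = 0.02, reject H0; the evidence is statistically significant.

t = 2.956; reject H0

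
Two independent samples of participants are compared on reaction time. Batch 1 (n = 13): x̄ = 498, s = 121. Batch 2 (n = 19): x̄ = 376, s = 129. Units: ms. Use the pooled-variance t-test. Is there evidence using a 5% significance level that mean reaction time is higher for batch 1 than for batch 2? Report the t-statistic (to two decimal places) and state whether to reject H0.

Let group 1 = batch 1, group 2 = batch 2. H0: μ_1 = μ_2; H1: μ_1 > μ_2 (two-sample pooled-variance t-test, right-tailed).
s_p² = [(13−1)·121² + (19−1)·129²]/(13+19−2) = 15841
t = (498 − 376)/√[15841·(1/13 + 1/19)] = 2.69
df = n₁ + n₂ − 2 = 30
p-value = P(T ≥ 2.69) ≈ 0.006
Since p ≈ 0.006 < α = 0.05, reject H0; the data support H1.

t = 2.69; reject H0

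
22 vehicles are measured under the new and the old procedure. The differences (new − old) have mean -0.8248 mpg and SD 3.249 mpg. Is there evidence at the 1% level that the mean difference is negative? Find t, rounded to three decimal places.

H0: μ_d = 0; H1: μ_d < 0 (paired t-test on the differences, left-tailed).
t = d̄/(s_d/√n) = -0.8248/(3.249/√22) = -1.191
df = n − 1 = 21
p-value = P(T ≤ -1.191) ≈ 0.124
Since p ≈ 0.124 > α = 0.01, fail to reject H0; the data do not provide sufficient evidence against H0.

-1.191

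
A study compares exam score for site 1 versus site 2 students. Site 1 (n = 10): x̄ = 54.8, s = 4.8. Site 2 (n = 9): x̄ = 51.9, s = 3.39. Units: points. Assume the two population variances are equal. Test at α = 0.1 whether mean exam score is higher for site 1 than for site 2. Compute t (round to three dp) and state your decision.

Let group 1 = site 1, group 2 = site 2. H0: μ_1 = μ_2; H1: μ_1 > μ_2 (two-sample pooled-variance t-test, right-tailed).
s_p² = [(10−1)·4.8² + (9−1)·3.39²]/(10+9−2) = 17.6057
t = (54.8 − 51.9)/√[17.6057·(1/10 + 1/9)] = 1.504
df = n₁ + n₂ − 2 = 17
p-value = P(T ≥ 1.504) ≈ 0.075
Since p ≈ 0.075 < α = 0.1, reject H0; the evidence is statistically significant.

t = 1.504; reject H0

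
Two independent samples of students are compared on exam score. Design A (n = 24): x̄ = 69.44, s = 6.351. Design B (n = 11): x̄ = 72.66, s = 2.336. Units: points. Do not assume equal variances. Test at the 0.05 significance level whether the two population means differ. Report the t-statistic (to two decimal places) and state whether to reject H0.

Let group 1 = design A, group 2 = design B. H0: μ_1 = μ_2; H1: μ_1 ≠ μ_2 (Welch's two-sample t-test, two-sided).
t = (x̄_1 − x̄_2)/√(s_1²/n_1 + s_2²/n_2) = (69.44 − 72.66)/√(6.351²/24 + 2.336²/11) = -2.18
Welch–Satterthwaite df ≈ 32.14
Two-sided p-value ≈ 0.0365
Since p ≈ 0.0365 < α = 0.05, reject H0; the evidence is statistically significant.

t = -2.18; reject H0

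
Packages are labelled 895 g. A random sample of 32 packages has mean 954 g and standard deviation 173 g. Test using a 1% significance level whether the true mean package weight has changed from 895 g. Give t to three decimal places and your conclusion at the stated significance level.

t = 1.929; fail to reject H0

H0: μ = 895; H1: μ ≠ 895 (one-sample t-test, two-sided).
t = (x̄ − μ₀)/(s/√n) = (954 − 895)/(173/√32) = 1.929
df = n − 1 = 31
Two-sided p-value ≈ 0.063
Since p ≈ 0.063 > α = 0.01, fail to reject H0; the data do not provide sufficient evidence against H0.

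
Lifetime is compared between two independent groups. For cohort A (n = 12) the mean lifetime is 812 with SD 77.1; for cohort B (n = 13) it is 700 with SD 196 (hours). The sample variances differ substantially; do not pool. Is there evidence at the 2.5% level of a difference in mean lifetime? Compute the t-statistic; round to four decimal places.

Let group 1 = cohort A, group 2 = cohort B. H0: μ_1 = μ_2; H1: μ_1 ≠ μ_2 (Welch's two-sample t-test, two-sided).
t = (x̄_1 − x̄_2)/√(s_1²/n_1 + s_2²/n_2) = (812 − 700)/√(77.1²/12 + 196²/13) = 1.9067
Welch–Satterthwaite df ≈ 15.87
Two-sided p-value ≈ 0.075
Since p ≈ 0.075 > α = 0.025, fail to reject H0; the data do not provide sufficient evidence against H0.

1.9067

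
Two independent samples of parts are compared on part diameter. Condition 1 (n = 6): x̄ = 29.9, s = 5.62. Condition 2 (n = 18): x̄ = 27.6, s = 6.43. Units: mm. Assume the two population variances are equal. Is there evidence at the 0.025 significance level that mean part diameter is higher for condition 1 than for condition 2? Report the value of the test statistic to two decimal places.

Let group 1 = condition 1, group 2 = condition 2. H0: μ_1 = μ_2; H1: μ_1 > μ_2 (two-sample pooled-variance t-test, right-tailed).
s_p² = [(6−1)·5.62² + (18−1)·6.43²]/(6+18−2) = 39.1266
t = (29.9 − 27.6)/√[39.1266·(1/6 + 1/18)] = 0.78
df = n₁ + n₂ − 2 = 22
p-value = P(T ≥ 0.78) ≈ 0.2218
Since p ≈ 0.2218 > α = 0.025, fail to reject H0; the data do not provide sufficient evidence against H0.

0.78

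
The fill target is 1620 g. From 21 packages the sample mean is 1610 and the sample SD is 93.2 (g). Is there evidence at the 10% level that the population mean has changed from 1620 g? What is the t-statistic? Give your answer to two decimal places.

H0: μ = 1620; H1: μ ≠ 1620 (one-sample t-test, two-sided).
t = (x̄ − μ₀)/(s/√n) = (1610 − 1620)/(93.2/√21) = -0.49
df = n − 1 = 20
Two-sided p-value ≈ 0.6283
Since p ≈ 0.6283 > α = 0.1, fail to reject H0; the evidence is not statistically significant.

-0.49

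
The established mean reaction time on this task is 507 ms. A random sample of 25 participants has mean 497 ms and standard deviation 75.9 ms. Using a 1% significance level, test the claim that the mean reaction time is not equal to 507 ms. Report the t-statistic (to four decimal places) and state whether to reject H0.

t = -0.6588; fail to reject H0

H0: μ = 507; H1: μ ≠ 507 (one-sample t-test, two-sided).
t = (x̄ − μ₀)/(s/√n) = (497 − 507)/(75.9/√25) = -0.6588
df = n − 1 = 24
Two-sided p-value ≈ 0.516
Since p ≈ 0.516 > α = 0.01, fail to reject H0; the data do not provide sufficient evidence against H0.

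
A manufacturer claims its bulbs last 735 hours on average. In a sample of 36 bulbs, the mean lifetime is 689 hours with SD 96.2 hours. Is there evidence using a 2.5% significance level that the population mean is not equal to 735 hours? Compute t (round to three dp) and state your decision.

H0: μ = 735; H1: μ ≠ 735 (one-sample t-test, two-sided).
t = (x̄ − μ₀)/(s/√n) = (689 − 735)/(96.2/√36) = -2.869
df = n − 1 = 35
Two-sided p-value ≈ 0.0069
Since p ≈ 0.0069 < α = 0.025, reject H0; the data support H1.

t = -2.869; reject H0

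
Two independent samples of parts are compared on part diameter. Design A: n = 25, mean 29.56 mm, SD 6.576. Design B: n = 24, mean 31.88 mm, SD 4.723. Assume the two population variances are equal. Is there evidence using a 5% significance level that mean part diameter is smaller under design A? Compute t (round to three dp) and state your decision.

t = -1.413; fail to reject H0

Let group 1 = design A, group 2 = design B. H0: μ_1 = μ_2; H1: μ_1 < μ_2 (two-sample pooled-variance t-test, left-tailed).
s_p² = [(25−1)·6.576² + (24−1)·4.723²]/(25+24−2) = 32.998
t = (29.56 − 31.88)/√[32.998·(1/25 + 1/24)] = -1.413
df = n₁ + n₂ − 2 = 47
p-value = P(T ≤ -1.413) ≈ 0.0821
Since p ≈ 0.0821 > α = 0.05, fail to reject H0; the data do not provide sufficient evidence against H0.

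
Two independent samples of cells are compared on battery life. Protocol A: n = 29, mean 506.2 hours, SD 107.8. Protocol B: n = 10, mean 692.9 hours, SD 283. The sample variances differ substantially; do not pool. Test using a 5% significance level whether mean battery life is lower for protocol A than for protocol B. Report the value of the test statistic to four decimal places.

Let group 1 = protocol A, group 2 = protocol B. H0: μ_1 = μ_2; H1: μ_1 < μ_2 (Welch's two-sample t-test, left-tailed).
t = (x̄_1 − x̄_2)/√(s_1²/n_1 + s_2²/n_2) = (506.2 − 692.9)/√(107.8²/29 + 283²/10) = -2.0359
Welch–Satterthwaite df ≈ 9.92
p-value = P(T ≤ -2.0359) ≈ 0.0347
Since p ≈ 0.0347 < α = 0.05, reject H0; the data support H1.

-2.0359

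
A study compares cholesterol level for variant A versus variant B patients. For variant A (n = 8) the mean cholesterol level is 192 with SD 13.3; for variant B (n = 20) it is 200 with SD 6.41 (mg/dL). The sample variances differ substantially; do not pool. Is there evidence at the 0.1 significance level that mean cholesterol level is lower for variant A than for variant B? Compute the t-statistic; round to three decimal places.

-1.627

Let group 1 = variant A, group 2 = variant B. H0: μ_1 = μ_2; H1: μ_1 < μ_2 (Welch's two-sample t-test, left-tailed).
t = (x̄_1 − x̄_2)/√(s_1²/n_1 + s_2²/n_2) = (192 − 200)/√(13.3²/8 + 6.41²/20) = -1.627
Welch–Satterthwaite df ≈ 8.33
p-value = P(T ≤ -1.627) ≈ 0.0704
Since p ≈ 0.0704 < α = 0.1, reject H0; the evidence is statistically significant.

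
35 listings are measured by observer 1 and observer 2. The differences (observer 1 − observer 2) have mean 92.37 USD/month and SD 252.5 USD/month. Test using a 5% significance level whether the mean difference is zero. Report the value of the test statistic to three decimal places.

H0: μ_d = 0; H1: μ_d ≠ 0 (paired t-test on the differences, two-sided).
t = d̄/(s_d/√n) = 92.37/(252.5/√35) = 2.164
df = n − 1 = 34
Two-sided p-value ≈ 0.038
Since p ≈ 0.038 < α = 0.05, reject H0; the data support H1.

2.164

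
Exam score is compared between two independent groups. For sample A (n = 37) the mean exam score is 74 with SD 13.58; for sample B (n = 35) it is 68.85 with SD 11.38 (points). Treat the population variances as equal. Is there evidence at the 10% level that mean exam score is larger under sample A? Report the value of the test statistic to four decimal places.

1.7390

Let group 1 = sample A, group 2 = sample B. H0: μ_1 = μ_2; H1: μ_1 > μ_2 (two-sample pooled-variance t-test, right-tailed).
s_p² = [(37−1)·13.58² + (35−1)·11.38²]/(37+35−2) = 157.745
t = (74 − 68.85)/√[157.745·(1/37 + 1/35)] = 1.7390
df = n₁ + n₂ − 2 = 70
p-value = P(T ≥ 1.7390) ≈ 0.0432
Since p ≈ 0.0432 < α = 0.1, reject H0; the data support H1.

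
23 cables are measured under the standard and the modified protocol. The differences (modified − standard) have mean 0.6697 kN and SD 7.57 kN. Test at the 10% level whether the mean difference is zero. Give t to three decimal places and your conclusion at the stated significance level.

t = 0.424; fail to reject H0

H0: μ_d = 0; H1: μ_d ≠ 0 (paired t-test on the differences, two-sided).
t = d̄/(s_d/√n) = 0.6697/(7.57/√23) = 0.424
df = n − 1 = 22
Two-sided p-value ≈ 0.675
Since p ≈ 0.675 > α = 0.1, fail to reject H0; the evidence is not statistically significant.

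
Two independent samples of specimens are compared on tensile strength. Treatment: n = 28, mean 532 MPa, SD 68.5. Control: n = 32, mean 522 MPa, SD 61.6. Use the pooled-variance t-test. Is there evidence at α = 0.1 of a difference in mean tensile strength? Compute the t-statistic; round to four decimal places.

0.5954

Let group 1 = treatment, group 2 = control. H0: μ_1 = μ_2; H1: μ_1 ≠ μ_2 (two-sample pooled-variance t-test, two-sided).
s_p² = [(28−1)·68.5² + (32−1)·61.6²]/(28+32−2) = 4212.45
t = (532 − 522)/√[4212.45·(1/28 + 1/32)] = 0.5954
df = n₁ + n₂ − 2 = 58
Two-sided p-value ≈ 0.5539
Since p ≈ 0.5539 > α = 0.1, fail to reject H0; the evidence is not statistically significant.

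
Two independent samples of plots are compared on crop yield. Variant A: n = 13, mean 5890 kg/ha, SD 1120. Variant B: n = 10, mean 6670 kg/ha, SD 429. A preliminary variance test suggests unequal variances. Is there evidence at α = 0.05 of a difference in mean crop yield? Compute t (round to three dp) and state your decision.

t = -2.301; reject H0

Let group 1 = variant A, group 2 = variant B. H0: μ_1 = μ_2; H1: μ_1 ≠ μ_2 (Welch's two-sample t-test, two-sided).
t = (x̄_1 − x̄_2)/√(s_1²/n_1 + s_2²/n_2) = (5890 − 6670)/√(1120²/13 + 429²/10) = -2.301
Welch–Satterthwaite df ≈ 16.23
Two-sided p-value ≈ 0.0350
Since p ≈ 0.0350 < α = 0.05, reject H0; the evidence is statistically significant.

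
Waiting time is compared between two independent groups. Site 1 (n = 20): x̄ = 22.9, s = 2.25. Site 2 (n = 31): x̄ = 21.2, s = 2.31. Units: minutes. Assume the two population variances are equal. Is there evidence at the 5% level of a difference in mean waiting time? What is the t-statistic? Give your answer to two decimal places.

Let group 1 = site 1, group 2 = site 2. H0: μ_1 = μ_2; H1: μ_1 ≠ μ_2 (two-sample pooled-variance t-test, two-sided).
s_p² = [(20−1)·2.25² + (31−1)·2.31²]/(20+31−2) = 5.23001
t = (22.9 − 21.2)/√[5.23001·(1/20 + 1/31)] = 2.59
df = n₁ + n₂ − 2 = 49
Two-sided p-value ≈ 0.013
Since p ≈ 0.013 < α = 0.05, reject H0; the data support H1.

2.59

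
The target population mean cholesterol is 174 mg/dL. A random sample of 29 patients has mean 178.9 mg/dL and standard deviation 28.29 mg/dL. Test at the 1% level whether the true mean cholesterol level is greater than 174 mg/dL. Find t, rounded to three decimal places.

H0: μ = 174; H1: μ > 174 (one-sample t-test, right-tailed).
t = (x̄ − μ₀)/(s/√n) = (178.9 − 174)/(28.29/√29) = 0.933
df = n − 1 = 28
p-value = P(T ≥ 0.933) ≈ 0.179
Since p ≈ 0.179 > α = 0.01, fail to reject H0; the data do not provide sufficient evidence against H0.

0.933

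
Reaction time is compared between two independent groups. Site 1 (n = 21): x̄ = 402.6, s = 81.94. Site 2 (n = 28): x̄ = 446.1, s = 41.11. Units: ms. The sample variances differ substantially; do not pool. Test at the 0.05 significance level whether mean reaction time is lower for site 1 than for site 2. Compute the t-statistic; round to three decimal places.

-2.231

Let group 1 = site 1, group 2 = site 2. H0: μ_1 = μ_2; H1: μ_1 < μ_2 (Welch's two-sample t-test, left-tailed).
t = (x̄_1 − x̄_2)/√(s_1²/n_1 + s_2²/n_2) = (402.6 − 446.1)/√(81.94²/21 + 41.11²/28) = -2.231
Welch–Satterthwaite df ≈ 27.54
p-value = P(T ≤ -2.231) ≈ 0.0170
Since p ≈ 0.0170 < α = 0.05, reject H0; the data support H1.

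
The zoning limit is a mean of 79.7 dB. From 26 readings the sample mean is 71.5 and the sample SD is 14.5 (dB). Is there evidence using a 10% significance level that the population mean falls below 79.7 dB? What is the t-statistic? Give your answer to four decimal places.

-2.8836

H0: μ = 79.7; H1: μ < 79.7 (one-sample t-test, left-tailed).
t = (x̄ − μ₀)/(s/√n) = (71.5 − 79.7)/(14.5/√26) = -2.8836
df = n − 1 = 25
p-value = P(T ≤ -2.8836) ≈ 0.0040
Since p ≈ 0.0040 < α = 0.1, reject H0; the evidence is statistically significant.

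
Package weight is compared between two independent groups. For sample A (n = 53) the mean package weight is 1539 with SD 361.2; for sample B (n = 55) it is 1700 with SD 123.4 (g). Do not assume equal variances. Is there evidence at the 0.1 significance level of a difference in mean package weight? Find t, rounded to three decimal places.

Let group 1 = sample A, group 2 = sample B. H0: μ_1 = μ_2; H1: μ_1 ≠ μ_2 (Welch's two-sample t-test, two-sided).
t = (x̄_1 − x̄_2)/√(s_1²/n_1 + s_2²/n_2) = (1539 − 1700)/√(361.2²/53 + 123.4²/55) = -3.077
Welch–Satterthwaite df ≈ 63.58
Two-sided p-value ≈ 0.0031
Since p ≈ 0.0031 < α = 0.1, reject H0; the evidence is statistically significant.

-3.077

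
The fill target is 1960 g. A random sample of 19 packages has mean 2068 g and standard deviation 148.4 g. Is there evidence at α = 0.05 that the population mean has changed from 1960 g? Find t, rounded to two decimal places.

3.17

H0: μ = 1960; H1: μ ≠ 1960 (one-sample t-test, two-sided).
t = (x̄ − μ₀)/(s/√n) = (2068 − 1960)/(148.4/√19) = 3.17
df = n − 1 = 18
Two-sided p-value ≈ 0.005
Since p ≈ 0.005 < α = 0.05, reject H0; the data support H1.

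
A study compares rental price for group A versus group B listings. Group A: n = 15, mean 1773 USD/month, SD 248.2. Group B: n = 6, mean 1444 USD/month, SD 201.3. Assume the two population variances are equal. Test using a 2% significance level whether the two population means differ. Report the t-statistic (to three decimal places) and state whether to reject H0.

Let group 1 = group A, group 2 = group B. H0: μ_1 = μ_2; H1: μ_1 ≠ μ_2 (two-sample pooled-variance t-test, two-sided).
s_p² = [(15−1)·248.2² + (6−1)·201.3²]/(15+6−2) = 56055.5
t = (1773 − 1444)/√[56055.5·(1/15 + 1/6)] = 2.877
df = n₁ + n₂ − 2 = 19
Two-sided p-value ≈ 0.0097
Since p ≈ 0.0097 < α = 0.02, reject H0; the evidence is statistically significant.

t = 2.877; reject H0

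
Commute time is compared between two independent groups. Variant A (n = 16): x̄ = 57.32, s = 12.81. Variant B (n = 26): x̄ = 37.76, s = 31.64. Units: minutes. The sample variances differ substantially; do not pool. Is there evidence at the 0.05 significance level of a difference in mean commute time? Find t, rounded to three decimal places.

2.801

Let group 1 = variant A, group 2 = variant B. H0: μ_1 = μ_2; H1: μ_1 ≠ μ_2 (Welch's two-sample t-test, two-sided).
t = (x̄_1 − x̄_2)/√(s_1²/n_1 + s_2²/n_2) = (57.32 − 37.76)/√(12.81²/16 + 31.64²/26) = 2.801
Welch–Satterthwaite df ≈ 35.85
Two-sided p-value ≈ 0.0082
Since p ≈ 0.0082 < α = 0.05, reject H0; the evidence is statistically significant.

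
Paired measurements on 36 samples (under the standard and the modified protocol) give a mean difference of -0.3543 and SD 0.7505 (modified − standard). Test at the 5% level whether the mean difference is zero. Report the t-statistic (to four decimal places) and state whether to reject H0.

H0: μ_d = 0; H1: μ_d ≠ 0 (paired t-test on the differences, two-sided).
t = d̄/(s_d/√n) = -0.3543/(0.7505/√36) = -2.8325
df = n − 1 = 35
Two-sided p-value ≈ 0.0076
Since p ≈ 0.0076 < α = 0.05, reject H0; the evidence is statistically significant.

t = -2.8325; reject H0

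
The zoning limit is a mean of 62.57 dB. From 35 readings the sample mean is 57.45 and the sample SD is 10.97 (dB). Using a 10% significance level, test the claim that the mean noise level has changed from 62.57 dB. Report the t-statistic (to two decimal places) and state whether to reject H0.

t = -2.76; reject H0

H0: μ = 62.57; H1: μ ≠ 62.57 (one-sample t-test, two-sided).
t = (x̄ − μ₀)/(s/√n) = (57.45 − 62.57)/(10.97/√35) = -2.76
df = n − 1 = 34
Two-sided p-value ≈ 0.009
Since p ≈ 0.009 < α = 0.1, reject H0; the evidence is statistically significant.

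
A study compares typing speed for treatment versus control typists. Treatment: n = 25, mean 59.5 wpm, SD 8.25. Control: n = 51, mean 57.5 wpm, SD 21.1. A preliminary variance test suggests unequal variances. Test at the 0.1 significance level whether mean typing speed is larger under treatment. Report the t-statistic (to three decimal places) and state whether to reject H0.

Let group 1 = treatment, group 2 = control. H0: μ_1 = μ_2; H1: μ_1 > μ_2 (Welch's two-sample t-test, right-tailed).
t = (x̄_1 − x̄_2)/√(s_1²/n_1 + s_2²/n_2) = (59.5 − 57.5)/√(8.25²/25 + 21.1²/51) = 0.591
Welch–Satterthwaite df ≈ 71.55
p-value = P(T ≥ 0.591) ≈ 0.2782
Since p ≈ 0.2782 > α = 0.1, fail to reject H0; the evidence is not statistically significant.

t = 0.591; fail to reject H0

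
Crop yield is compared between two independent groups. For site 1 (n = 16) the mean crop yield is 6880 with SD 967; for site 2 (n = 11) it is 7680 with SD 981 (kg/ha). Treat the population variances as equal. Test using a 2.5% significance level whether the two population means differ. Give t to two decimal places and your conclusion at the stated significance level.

t = -2.10; fail to reject H0

Let group 1 = site 1, group 2 = site 2. H0: μ_1 = μ_2; H1: μ_1 ≠ μ_2 (two-sample pooled-variance t-test, two-sided).
s_p² = [(16−1)·967² + (11−1)·981²]/(16+11−2) = 945998
t = (6880 − 7680)/√[945998·(1/16 + 1/11)] = -2.10
df = n₁ + n₂ − 2 = 25
Two-sided p-value ≈ 0.0460
Since p ≈ 0.0460 > α = 0.025, fail to reject H0; the evidence is not statistically significant.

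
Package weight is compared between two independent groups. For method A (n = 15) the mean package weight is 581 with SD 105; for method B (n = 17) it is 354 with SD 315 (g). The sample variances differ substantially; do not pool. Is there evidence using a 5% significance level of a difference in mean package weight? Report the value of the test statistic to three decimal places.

Let group 1 = method A, group 2 = method B. H0: μ_1 = μ_2; H1: μ_1 ≠ μ_2 (Welch's two-sample t-test, two-sided).
t = (x̄_1 − x̄_2)/√(s_1²/n_1 + s_2²/n_2) = (581 − 354)/√(105²/15 + 315²/17) = 2.800
Welch–Satterthwaite df ≈ 19.92
Two-sided p-value ≈ 0.0111
Since p ≈ 0.0111 < α = 0.05, reject H0; the data support H1.

2.800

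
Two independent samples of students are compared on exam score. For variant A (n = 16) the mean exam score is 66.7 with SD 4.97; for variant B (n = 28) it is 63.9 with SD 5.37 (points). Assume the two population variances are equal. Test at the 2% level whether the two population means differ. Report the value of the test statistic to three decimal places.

Let group 1 = variant A, group 2 = variant B. H0: μ_1 = μ_2; H1: μ_1 ≠ μ_2 (two-sample pooled-variance t-test, two-sided).
s_p² = [(16−1)·4.97² + (28−1)·5.37²]/(16+28−2) = 27.3598
t = (66.7 − 63.9)/√[27.3598·(1/16 + 1/28)] = 1.708
df = n₁ + n₂ − 2 = 42
Two-sided p-value ≈ 0.0950
Since p ≈ 0.0950 > α = 0.02, fail to reject H0; the data do not provide sufficient evidence against H0.

1.708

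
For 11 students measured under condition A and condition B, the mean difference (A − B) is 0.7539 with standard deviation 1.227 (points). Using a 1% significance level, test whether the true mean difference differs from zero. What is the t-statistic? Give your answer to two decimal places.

2.04

H0: μ_d = 0; H1: μ_d ≠ 0 (paired t-test on the differences, two-sided).
t = d̄/(s_d/√n) = 0.7539/(1.227/√11) = 2.04
df = n − 1 = 10
Two-sided p-value ≈ 0.0689
Since p ≈ 0.0689 > α = 0.01, fail to reject H0; the evidence is not statistically significant.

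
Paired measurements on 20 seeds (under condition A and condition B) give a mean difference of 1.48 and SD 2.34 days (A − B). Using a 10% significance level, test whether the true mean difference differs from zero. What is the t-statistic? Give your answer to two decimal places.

H0: μ_d = 0; H1: μ_d ≠ 0 (paired t-test on the differences, two-sided).
t = d̄/(s_d/√n) = 1.48/(2.34/√20) = 2.83
df = n − 1 = 19
Two-sided p-value ≈ 0.0107
Since p ≈ 0.0107 < α = 0.1, reject H0; the data support H1.

2.83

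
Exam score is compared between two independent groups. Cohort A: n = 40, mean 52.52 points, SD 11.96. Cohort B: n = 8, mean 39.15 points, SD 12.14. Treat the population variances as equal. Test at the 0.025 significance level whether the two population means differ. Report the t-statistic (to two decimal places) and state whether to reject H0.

Let group 1 = cohort A, group 2 = cohort B. H0: μ_1 = μ_2; H1: μ_1 ≠ μ_2 (two-sample pooled-variance t-test, two-sided).
s_p² = [(40−1)·11.96² + (8−1)·12.14²]/(40+8−2) = 143.702
t = (52.52 − 39.15)/√[143.702·(1/40 + 1/8)] = 2.88
df = n₁ + n₂ − 2 = 46
Two-sided p-value ≈ 0.006
Since p ≈ 0.006 < α = 0.025, reject H0; the data support H1.

t = 2.88; reject H0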